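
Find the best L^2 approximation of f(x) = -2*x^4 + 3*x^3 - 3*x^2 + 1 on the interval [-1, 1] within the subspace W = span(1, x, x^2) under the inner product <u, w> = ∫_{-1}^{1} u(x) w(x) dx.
g(x) = -33*x^2/7 + 9*x/5 + 41/35

The best approximation g ∈ W is the orthogonal projection of f onto W. Writing g = a_0 + a_1 x + a_2 x^2, the coefficients solve the normal equations G · a = b where
  G_{ij} = <φ_i, φ_j> and b_i = <f, φ_i>, with φ_0 = 1, φ_1 = x, φ_2 = x^2.
G =
  [2, 0, 2/3]
  [0, 2/3, 0]
  [2/3, 0, 2/5],
b = (-4/5, 6/5, -116/105).
Solving gives a_0 = 41/35, a_1 = 9/5, a_2 = -33/7, so
  g(x) = -33*x^2/7 + 9*x/5 + 41/35.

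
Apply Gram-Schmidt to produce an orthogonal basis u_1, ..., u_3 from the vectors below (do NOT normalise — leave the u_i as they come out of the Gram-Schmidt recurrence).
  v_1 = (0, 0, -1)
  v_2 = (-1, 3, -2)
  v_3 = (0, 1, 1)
Orthogonal basis:
  u_1 = (0, 0, -1)
  u_2 = (-1, 3, 0)
  u_3 = (3/10, 1/10, 0)

Apply the Gram-Schmidt recurrence
  u_1 = v_1
  u_i = v_i − Σ_{j<i} ((v_i · u_j) / (u_j · u_j)) · u_j.

Step by step this gives:
  u_1 = (0, 0, -1)
  u_2 = (-1, 3, 0)
  u_3 = (3/10, 1/10, 0)

Orthogonality check:
  u_2 · u_1 = 0 (should be 0)
  u_3 · u_1 = 0 (should be 0)
  u_3 · u_2 = 0 (should be 0)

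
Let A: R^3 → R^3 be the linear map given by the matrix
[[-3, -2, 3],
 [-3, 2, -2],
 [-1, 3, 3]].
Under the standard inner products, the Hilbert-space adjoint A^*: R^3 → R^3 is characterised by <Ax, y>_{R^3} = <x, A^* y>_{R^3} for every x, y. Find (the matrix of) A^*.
A^* = A^T =
[[-3, -3, -1],
 [-2, 2, 3],
 [3, -2, 3]]

For real matrices with standard dot products, the defining identity <Ax, y> = <x, A^* y> gives (Ax)^T y = x^T (A^*) y, i.e. x^T A^T y = x^T (A^*) y. Since this holds for all x, y, we must have A^* = A^T. Therefore
A^* =
[[-3, -3, -1],
 [-2, 2, 3],
 [3, -2, 3]].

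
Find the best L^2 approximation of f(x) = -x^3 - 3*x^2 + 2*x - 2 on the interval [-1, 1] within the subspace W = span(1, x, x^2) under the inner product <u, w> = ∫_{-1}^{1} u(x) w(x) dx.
g(x) = -3*x^2 + 7*x/5 - 2

The best approximation g ∈ W is the orthogonal projection of f onto W. Writing g = a_0 + a_1 x + a_2 x^2, the coefficients solve the normal equations G · a = b where
  G_{ij} = <φ_i, φ_j> and b_i = <f, φ_i>, with φ_0 = 1, φ_1 = x, φ_2 = x^2.
G =
  [2, 0, 2/3]
  [0, 2/3, 0]
  [2/3, 0, 2/5],
b = (-6, 14/15, -38/15).
Solving gives a_0 = -2, a_1 = 7/5, a_2 = -3, so
  g(x) = -3*x^2 + 7*x/5 - 2.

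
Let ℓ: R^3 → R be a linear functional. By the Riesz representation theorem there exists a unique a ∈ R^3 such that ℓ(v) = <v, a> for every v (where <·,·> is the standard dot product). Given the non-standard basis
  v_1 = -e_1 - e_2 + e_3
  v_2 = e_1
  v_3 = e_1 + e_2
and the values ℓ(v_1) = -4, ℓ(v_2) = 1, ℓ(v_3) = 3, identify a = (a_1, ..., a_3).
a = (1, 2, -1)

Write a = (a_1, ..., a_3) in the standard basis. For each basis vector v_i, ℓ(v_i) = <v_i, a> is a linear equation in the a_j's. Collect the n equations into a matrix system V a = ℓ, where row i of V is v_i (expressed in the standard basis). Since V is invertible (lower-triangular with 1s on the diagonal, up to permutation), solve by back-substitution:
  V =
[[-1, -1, 1],
 [1, 0, 0],
 [1, 1, 0]]
  V a = (-4, 1, 3)
Solving gives a = (1, 2, -1).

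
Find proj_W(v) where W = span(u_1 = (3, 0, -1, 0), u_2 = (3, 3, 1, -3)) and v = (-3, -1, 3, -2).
proj_W(v) = (-41/12, 11/12, 7/4, -11/12)

Set up U = [u_1 | ... | u_2] ∈ R^(4×2). The projector onto W = col(U) is P = U (U^T U)^(-1) U^T.
Compute U^T U =
  [10, 8]
  [8, 28],
and U^T v = (-12, -3).
Solve U^T U · c = U^T v for the coefficients: c = (-13/9, 11/36). The projection is proj_W(v) = U c.
Check: (v - proj_W(v)) · u_1 = 0  (should be 0).
Check: (v - proj_W(v)) · u_2 = 0  (should be 0).
Result: proj_W(v) = (-41/12, 11/12, 7/4, -11/12).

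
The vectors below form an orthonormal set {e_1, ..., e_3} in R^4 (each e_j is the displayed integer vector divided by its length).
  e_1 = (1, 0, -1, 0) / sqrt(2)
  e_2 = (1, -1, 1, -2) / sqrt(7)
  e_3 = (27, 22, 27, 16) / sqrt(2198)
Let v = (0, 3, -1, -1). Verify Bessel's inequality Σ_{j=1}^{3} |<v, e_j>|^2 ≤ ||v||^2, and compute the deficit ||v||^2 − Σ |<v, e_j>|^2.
Σ |<v, e_j>|^2 = 206/157; ||v||^2 = 11; deficit = 1521/157

Write each e_j = u_j / sqrt(<u_j, u_j>) where u_j is the displayed integer vector. Then <v, e_j> = <v, u_j> / sqrt(<u_j, u_j>), so |<v, e_j>|^2 = <v, u_j>^2 / <u_j, u_j>.
Coefficients: <v, e_1> = 1/sqrt(2), <v, e_2> = -2/sqrt(7), <v, e_3> = 23/sqrt(2198).
Square and sum: Σ |<v, e_j>|^2 = 206/157.
Compute ||v||^2 = v·v = 11.
Deficit = 11 − 206/157 = 1521/157 ≥ 0, confirming Bessel's inequality. (The deficit equals ||v − Σ <v,e_j> e_j||^2, the squared distance from v to span{e_j}.)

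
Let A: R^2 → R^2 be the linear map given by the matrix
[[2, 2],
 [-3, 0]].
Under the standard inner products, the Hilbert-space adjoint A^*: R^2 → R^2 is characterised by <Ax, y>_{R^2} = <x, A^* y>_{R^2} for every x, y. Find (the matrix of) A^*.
A^* = A^T =
[[2, -3],
 [2, 0]]

For real matrices with standard dot products, the defining identity <Ax, y> = <x, A^* y> gives (Ax)^T y = x^T (A^*) y, i.e. x^T A^T y = x^T (A^*) y. Since this holds for all x, y, we must have A^* = A^T. Therefore
A^* =
[[2, -3],
 [2, 0]].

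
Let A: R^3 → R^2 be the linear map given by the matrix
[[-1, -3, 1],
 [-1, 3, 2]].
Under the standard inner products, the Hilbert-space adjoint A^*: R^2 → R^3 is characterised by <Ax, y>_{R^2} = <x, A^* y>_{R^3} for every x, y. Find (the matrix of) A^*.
A^* = A^T =
[[-1, -1],
 [-3, 3],
 [1, 2]]

For real matrices with standard dot products, the defining identity <Ax, y> = <x, A^* y> gives (Ax)^T y = x^T (A^*) y, i.e. x^T A^T y = x^T (A^*) y. Since this holds for all x, y, we must have A^* = A^T. Therefore
A^* =
[[-1, -1],
 [-3, 3],
 [1, 2]].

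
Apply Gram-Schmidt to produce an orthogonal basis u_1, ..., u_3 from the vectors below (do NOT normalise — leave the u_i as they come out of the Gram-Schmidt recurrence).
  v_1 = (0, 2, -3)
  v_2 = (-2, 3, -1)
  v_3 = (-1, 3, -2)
Orthogonal basis:
  u_1 = (0, 2, -3)
  u_2 = (-2, 21/13, 14/13)
  u_3 = (21/101, 18/101, 12/101)

Apply the Gram-Schmidt recurrence
  u_1 = v_1
  u_i = v_i − Σ_{j<i} ((v_i · u_j) / (u_j · u_j)) · u_j.

Step by step this gives:
  u_1 = (0, 2, -3)
  u_2 = (-2, 21/13, 14/13)
  u_3 = (21/101, 18/101, 12/101)

Orthogonality check:
  u_2 · u_1 = 0 (should be 0)
  u_3 · u_1 = 0 (should be 0)
  u_3 · u_2 = 0 (should be 0)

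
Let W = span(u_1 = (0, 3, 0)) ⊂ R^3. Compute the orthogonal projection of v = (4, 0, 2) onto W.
proj_W(v) = (0, 0, 0)

Set up U = [u_1 | ... | u_1] ∈ R^(3×1). The projector onto W = col(U) is P = U (U^T U)^(-1) U^T.
Compute U^T U =
  [9],
and U^T v = (0).
Solve U^T U · c = U^T v for the coefficients: c = (0). The projection is proj_W(v) = U c.
Check: (v - proj_W(v)) · u_1 = 0  (should be 0).
Result: proj_W(v) = (0, 0, 0).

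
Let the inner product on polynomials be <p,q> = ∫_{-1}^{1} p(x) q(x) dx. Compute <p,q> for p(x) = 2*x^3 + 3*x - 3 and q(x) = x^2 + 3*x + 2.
<p,q> = -28/5

Expand the product: p(x)·q(x) = 2*x^5 + 6*x^4 + 7*x^3 + 6*x^2 - 3*x - 6.
∫_{-1}^{1} of each monomial x^k gives [2/(k+1) if k even, 0 if k odd]. Integrating term-by-term (or equivalently evaluating the antiderivative F(x) = x^6/3 + 6*x^5/5 + 7*x^4/4 + 2*x^3 - 3*x^2/2 - 6*x at the endpoints):
  F(1) − F(−1) = -133/60 − (203/60) = -28/5.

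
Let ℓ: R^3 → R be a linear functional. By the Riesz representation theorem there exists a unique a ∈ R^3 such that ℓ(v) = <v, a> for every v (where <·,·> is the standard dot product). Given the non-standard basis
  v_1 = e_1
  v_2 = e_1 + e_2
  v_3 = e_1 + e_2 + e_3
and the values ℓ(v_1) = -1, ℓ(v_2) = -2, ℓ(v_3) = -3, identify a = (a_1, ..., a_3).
a = (-1, -1, -1)

Write a = (a_1, ..., a_3) in the standard basis. For each basis vector v_i, ℓ(v_i) = <v_i, a> is a linear equation in the a_j's. Collect the n equations into a matrix system V a = ℓ, where row i of V is v_i (expressed in the standard basis). Since V is invertible (lower-triangular with 1s on the diagonal, up to permutation), solve by back-substitution:
  V =
[[1, 0, 0],
 [1, 1, 0],
 [1, 1, 1]]
  V a = (-1, -2, -3)
Solving gives a = (-1, -1, -1).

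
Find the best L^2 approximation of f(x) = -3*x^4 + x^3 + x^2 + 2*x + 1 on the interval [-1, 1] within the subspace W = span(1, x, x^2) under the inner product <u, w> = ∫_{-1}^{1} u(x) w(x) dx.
g(x) = -11*x^2/7 + 13*x/5 + 44/35

The best approximation g ∈ W is the orthogonal projection of f onto W. Writing g = a_0 + a_1 x + a_2 x^2, the coefficients solve the normal equations G · a = b where
  G_{ij} = <φ_i, φ_j> and b_i = <f, φ_i>, with φ_0 = 1, φ_1 = x, φ_2 = x^2.
G =
  [2, 0, 2/3]
  [0, 2/3, 0]
  [2/3, 0, 2/5],
b = (22/15, 26/15, 22/105).
Solving gives a_0 = 44/35, a_1 = 13/5, a_2 = -11/7, so
  g(x) = -11*x^2/7 + 13*x/5 + 44/35.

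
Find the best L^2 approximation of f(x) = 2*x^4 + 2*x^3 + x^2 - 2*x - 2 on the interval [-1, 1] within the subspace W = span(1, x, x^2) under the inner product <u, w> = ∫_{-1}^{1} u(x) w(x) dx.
g(x) = 19*x^2/7 - 4*x/5 - 76/35

The best approximation g ∈ W is the orthogonal projection of f onto W. Writing g = a_0 + a_1 x + a_2 x^2, the coefficients solve the normal equations G · a = b where
  G_{ij} = <φ_i, φ_j> and b_i = <f, φ_i>, with φ_0 = 1, φ_1 = x, φ_2 = x^2.
G =
  [2, 0, 2/3]
  [0, 2/3, 0]
  [2/3, 0, 2/5],
b = (-38/15, -8/15, -38/105).
Solving gives a_0 = -76/35, a_1 = -4/5, a_2 = 19/7, so
  g(x) = 19*x^2/7 - 4*x/5 - 76/35.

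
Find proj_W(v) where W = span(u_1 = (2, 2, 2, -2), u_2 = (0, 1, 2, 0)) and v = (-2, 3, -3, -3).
proj_W(v) = (14/11, -1/11, -16/11, -14/11)

Set up U = [u_1 | ... | u_2] ∈ R^(4×2). The projector onto W = col(U) is P = U (U^T U)^(-1) U^T.
Compute U^T U =
  [16, 6]
  [6, 5],
and U^T v = (2, -3).
Solve U^T U · c = U^T v for the coefficients: c = (7/11, -15/11). The projection is proj_W(v) = U c.
Check: (v - proj_W(v)) · u_1 = 0  (should be 0).
Check: (v - proj_W(v)) · u_2 = 0  (should be 0).
Result: proj_W(v) = (14/11, -1/11, -16/11, -14/11).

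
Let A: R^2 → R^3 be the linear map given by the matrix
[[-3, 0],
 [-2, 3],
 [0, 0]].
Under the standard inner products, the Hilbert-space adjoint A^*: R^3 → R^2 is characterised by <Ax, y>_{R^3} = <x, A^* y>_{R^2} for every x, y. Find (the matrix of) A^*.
A^* = A^T =
[[-3, -2, 0],
 [0, 3, 0]]

For real matrices with standard dot products, the defining identity <Ax, y> = <x, A^* y> gives (Ax)^T y = x^T (A^*) y, i.e. x^T A^T y = x^T (A^*) y. Since this holds for all x, y, we must have A^* = A^T. Therefore
A^* =
[[-3, -2, 0],
 [0, 3, 0]].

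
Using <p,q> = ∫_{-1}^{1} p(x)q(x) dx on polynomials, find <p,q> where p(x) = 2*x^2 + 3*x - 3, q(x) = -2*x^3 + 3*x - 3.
<p,q> = 88/5

Expand the product: p(x)·q(x) = -4*x^5 - 6*x^4 + 12*x^3 + 3*x^2 - 18*x + 9.
∫_{-1}^{1} of each monomial x^k gives [2/(k+1) if k even, 0 if k odd]. Integrating term-by-term (or equivalently evaluating the antiderivative F(x) = -2*x^6/3 - 6*x^5/5 + 3*x^4 + x^3 - 9*x^2 + 9*x at the endpoints):
  F(1) − F(−1) = 32/15 − (-232/15) = 88/5.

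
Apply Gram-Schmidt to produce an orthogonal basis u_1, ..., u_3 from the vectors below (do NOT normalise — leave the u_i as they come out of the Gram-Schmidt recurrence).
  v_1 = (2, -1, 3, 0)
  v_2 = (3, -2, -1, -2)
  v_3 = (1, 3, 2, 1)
Orthogonal basis:
  u_1 = (2, -1, 3, 0)
  u_2 = (16/7, -23/14, -29/14, -2)
  u_3 = (346/227, 560/227, -44/227, -19/227)

Apply the Gram-Schmidt recurrence
  u_1 = v_1
  u_i = v_i − Σ_{j<i} ((v_i · u_j) / (u_j · u_j)) · u_j.

Step by step this gives:
  u_1 = (2, -1, 3, 0)
  u_2 = (16/7, -23/14, -29/14, -2)
  u_3 = (346/227, 560/227, -44/227, -19/227)

Orthogonality check:
  u_2 · u_1 = 0 (should be 0)
  u_3 · u_1 = 0 (should be 0)
  u_3 · u_2 = 0 (should be 0)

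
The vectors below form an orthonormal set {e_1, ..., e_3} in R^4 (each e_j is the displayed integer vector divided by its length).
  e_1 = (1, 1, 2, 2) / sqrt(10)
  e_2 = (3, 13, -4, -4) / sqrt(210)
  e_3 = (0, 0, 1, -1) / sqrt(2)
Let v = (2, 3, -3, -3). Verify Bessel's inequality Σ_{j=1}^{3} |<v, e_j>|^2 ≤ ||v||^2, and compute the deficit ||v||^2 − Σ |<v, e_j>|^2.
Σ |<v, e_j>|^2 = 193/7; ||v||^2 = 31; deficit = 24/7

Write each e_j = u_j / sqrt(<u_j, u_j>) where u_j is the displayed integer vector. Then <v, e_j> = <v, u_j> / sqrt(<u_j, u_j>), so |<v, e_j>|^2 = <v, u_j>^2 / <u_j, u_j>.
Coefficients: <v, e_1> = -7/sqrt(10), <v, e_2> = 69/sqrt(210), <v, e_3> = 0/sqrt(2).
Square and sum: Σ |<v, e_j>|^2 = 193/7.
Compute ||v||^2 = v·v = 31.
Deficit = 31 − 193/7 = 24/7 ≥ 0, confirming Bessel's inequality. (The deficit equals ||v − Σ <v,e_j> e_j||^2, the squared distance from v to span{e_j}.)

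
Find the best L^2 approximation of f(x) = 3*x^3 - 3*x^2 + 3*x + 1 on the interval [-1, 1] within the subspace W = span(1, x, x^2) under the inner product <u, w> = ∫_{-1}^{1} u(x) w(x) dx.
g(x) = -3*x^2 + 24*x/5 + 1

The best approximation g ∈ W is the orthogonal projection of f onto W. Writing g = a_0 + a_1 x + a_2 x^2, the coefficients solve the normal equations G · a = b where
  G_{ij} = <φ_i, φ_j> and b_i = <f, φ_i>, with φ_0 = 1, φ_1 = x, φ_2 = x^2.
G =
  [2, 0, 2/3]
  [0, 2/3, 0]
  [2/3, 0, 2/5],
b = (0, 16/5, -8/15).
Solving gives a_0 = 1, a_1 = 24/5, a_2 = -3, so
  g(x) = -3*x^2 + 24*x/5 + 1.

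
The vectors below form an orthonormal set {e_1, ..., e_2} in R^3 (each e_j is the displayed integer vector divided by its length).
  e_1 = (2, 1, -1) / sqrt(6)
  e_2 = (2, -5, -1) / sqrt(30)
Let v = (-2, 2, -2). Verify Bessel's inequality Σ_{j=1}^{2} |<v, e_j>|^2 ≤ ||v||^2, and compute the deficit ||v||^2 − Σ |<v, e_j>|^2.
Σ |<v, e_j>|^2 = 24/5; ||v||^2 = 12; deficit = 36/5

Write each e_j = u_j / sqrt(<u_j, u_j>) where u_j is the displayed integer vector. Then <v, e_j> = <v, u_j> / sqrt(<u_j, u_j>), so |<v, e_j>|^2 = <v, u_j>^2 / <u_j, u_j>.
Coefficients: <v, e_1> = 0/sqrt(6), <v, e_2> = -12/sqrt(30).
Square and sum: Σ |<v, e_j>|^2 = 24/5.
Compute ||v||^2 = v·v = 12.
Deficit = 12 − 24/5 = 36/5 ≥ 0, confirming Bessel's inequality. (The deficit equals ||v − Σ <v,e_j> e_j||^2, the squared distance from v to span{e_j}.)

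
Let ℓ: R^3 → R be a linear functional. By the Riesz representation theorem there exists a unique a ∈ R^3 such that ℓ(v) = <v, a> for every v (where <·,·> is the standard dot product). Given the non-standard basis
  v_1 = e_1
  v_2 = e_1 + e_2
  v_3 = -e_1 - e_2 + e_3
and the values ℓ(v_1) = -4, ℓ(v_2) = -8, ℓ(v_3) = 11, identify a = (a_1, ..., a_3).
a = (-4, -4, 3)

Write a = (a_1, ..., a_3) in the standard basis. For each basis vector v_i, ℓ(v_i) = <v_i, a> is a linear equation in the a_j's. Collect the n equations into a matrix system V a = ℓ, where row i of V is v_i (expressed in the standard basis). Since V is invertible (lower-triangular with 1s on the diagonal, up to permutation), solve by back-substitution:
  V =
[[1, 0, 0],
 [1, 1, 0],
 [-1, -1, 1]]
  V a = (-4, -8, 11)
Solving gives a = (-4, -4, 3).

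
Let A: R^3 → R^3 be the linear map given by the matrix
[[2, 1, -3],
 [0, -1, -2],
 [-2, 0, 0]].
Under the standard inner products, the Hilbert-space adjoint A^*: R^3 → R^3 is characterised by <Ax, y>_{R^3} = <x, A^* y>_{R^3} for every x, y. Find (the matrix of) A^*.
A^* = A^T =
[[2, 0, -2],
 [1, -1, 0],
 [-3, -2, 0]]

For real matrices with standard dot products, the defining identity <Ax, y> = <x, A^* y> gives (Ax)^T y = x^T (A^*) y, i.e. x^T A^T y = x^T (A^*) y. Since this holds for all x, y, we must have A^* = A^T. Therefore
A^* =
[[2, 0, -2],
 [1, -1, 0],
 [-3, -2, 0]].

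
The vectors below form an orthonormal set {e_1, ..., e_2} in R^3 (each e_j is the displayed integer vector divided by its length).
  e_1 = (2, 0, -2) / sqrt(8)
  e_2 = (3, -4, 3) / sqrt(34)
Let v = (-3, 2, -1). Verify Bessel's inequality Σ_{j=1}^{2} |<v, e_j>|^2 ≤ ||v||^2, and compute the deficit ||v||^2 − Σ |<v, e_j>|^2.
Σ |<v, e_j>|^2 = 234/17; ||v||^2 = 14; deficit = 4/17

Write each e_j = u_j / sqrt(<u_j, u_j>) where u_j is the displayed integer vector. Then <v, e_j> = <v, u_j> / sqrt(<u_j, u_j>), so |<v, e_j>|^2 = <v, u_j>^2 / <u_j, u_j>.
Coefficients: <v, e_1> = -4/sqrt(8), <v, e_2> = -20/sqrt(34).
Square and sum: Σ |<v, e_j>|^2 = 234/17.
Compute ||v||^2 = v·v = 14.
Deficit = 14 − 234/17 = 4/17 ≥ 0, confirming Bessel's inequality. (The deficit equals ||v − Σ <v,e_j> e_j||^2, the squared distance from v to span{e_j}.)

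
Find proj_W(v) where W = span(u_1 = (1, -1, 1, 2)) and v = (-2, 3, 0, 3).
proj_W(v) = (1/7, -1/7, 1/7, 2/7)

Set up U = [u_1 | ... | u_1] ∈ R^(4×1). The projector onto W = col(U) is P = U (U^T U)^(-1) U^T.
Compute U^T U =
  [7],
and U^T v = (1).
Solve U^T U · c = U^T v for the coefficients: c = (1/7). The projection is proj_W(v) = U c.
Check: (v - proj_W(v)) · u_1 = 0  (should be 0).
Result: proj_W(v) = (1/7, -1/7, 1/7, 2/7).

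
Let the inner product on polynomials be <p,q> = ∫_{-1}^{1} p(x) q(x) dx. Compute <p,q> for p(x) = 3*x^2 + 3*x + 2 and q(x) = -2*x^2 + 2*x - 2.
<p,q> = -196/15

Expand the product: p(x)·q(x) = -6*x^4 - 4*x^2 - 2*x - 4.
∫_{-1}^{1} of each monomial x^k gives [2/(k+1) if k even, 0 if k odd]. Integrating term-by-term (or equivalently evaluating the antiderivative F(x) = -6*x^5/5 - 4*x^3/3 - x^2 - 4*x at the endpoints):
  F(1) − F(−1) = -113/15 − (83/15) = -196/15.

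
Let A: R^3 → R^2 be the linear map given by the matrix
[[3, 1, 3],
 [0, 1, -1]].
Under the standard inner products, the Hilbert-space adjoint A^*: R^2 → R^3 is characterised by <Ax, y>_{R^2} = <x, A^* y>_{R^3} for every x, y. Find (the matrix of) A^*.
A^* = A^T =
[[3, 0],
 [1, 1],
 [3, -1]]

For real matrices with standard dot products, the defining identity <Ax, y> = <x, A^* y> gives (Ax)^T y = x^T (A^*) y, i.e. x^T A^T y = x^T (A^*) y. Since this holds for all x, y, we must have A^* = A^T. Therefore
A^* =
[[3, 0],
 [1, 1],
 [3, -1]].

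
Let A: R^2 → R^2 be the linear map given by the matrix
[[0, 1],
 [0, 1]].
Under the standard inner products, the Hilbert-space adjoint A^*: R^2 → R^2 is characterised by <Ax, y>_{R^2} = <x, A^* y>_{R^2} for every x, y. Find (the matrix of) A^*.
A^* = A^T =
[[0, 0],
 [1, 1]]

For real matrices with standard dot products, the defining identity <Ax, y> = <x, A^* y> gives (Ax)^T y = x^T (A^*) y, i.e. x^T A^T y = x^T (A^*) y. Since this holds for all x, y, we must have A^* = A^T. Therefore
A^* =
[[0, 0],
 [1, 1]].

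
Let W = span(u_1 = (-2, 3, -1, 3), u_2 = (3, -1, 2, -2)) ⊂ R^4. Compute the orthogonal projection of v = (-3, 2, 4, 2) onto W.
proj_W(v) = (-7/25, 322/125, 21/125, 49/25)

Set up U = [u_1 | ... | u_2] ∈ R^(4×2). The projector onto W = col(U) is P = U (U^T U)^(-1) U^T.
Compute U^T U =
  [23, -17]
  [-17, 18],
and U^T v = (14, -7).
Solve U^T U · c = U^T v for the coefficients: c = (133/125, 77/125). The projection is proj_W(v) = U c.
Check: (v - proj_W(v)) · u_1 = 0  (should be 0).
Check: (v - proj_W(v)) · u_2 = 0  (should be 0).
Result: proj_W(v) = (-7/25, 322/125, 21/125, 49/25).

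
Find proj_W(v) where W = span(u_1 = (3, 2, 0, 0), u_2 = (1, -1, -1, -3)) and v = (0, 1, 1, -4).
proj_W(v) = (34/31, -20/31, -128/155, -384/155)

Set up U = [u_1 | ... | u_2] ∈ R^(4×2). The projector onto W = col(U) is P = U (U^T U)^(-1) U^T.
Compute U^T U =
  [13, 1]
  [1, 12],
and U^T v = (2, 10).
Solve U^T U · c = U^T v for the coefficients: c = (14/155, 128/155). The projection is proj_W(v) = U c.
Check: (v - proj_W(v)) · u_1 = 0  (should be 0).
Check: (v - proj_W(v)) · u_2 = 0  (should be 0).
Result: proj_W(v) = (34/31, -20/31, -128/155, -384/155).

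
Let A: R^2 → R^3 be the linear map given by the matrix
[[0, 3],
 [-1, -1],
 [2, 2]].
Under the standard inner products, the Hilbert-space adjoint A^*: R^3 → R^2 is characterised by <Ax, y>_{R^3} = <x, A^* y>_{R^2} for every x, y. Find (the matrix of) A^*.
A^* = A^T =
[[0, -1, 2],
 [3, -1, 2]]

For real matrices with standard dot products, the defining identity <Ax, y> = <x, A^* y> gives (Ax)^T y = x^T (A^*) y, i.e. x^T A^T y = x^T (A^*) y. Since this holds for all x, y, we must have A^* = A^T. Therefore
A^* =
[[0, -1, 2],
 [3, -1, 2]].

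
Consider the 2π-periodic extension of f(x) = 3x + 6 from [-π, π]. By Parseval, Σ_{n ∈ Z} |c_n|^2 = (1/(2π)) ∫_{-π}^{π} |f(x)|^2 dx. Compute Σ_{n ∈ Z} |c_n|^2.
Σ |c_n|^2 = 3π^2 + 36

Expand and integrate term by term over [-π, π]:
  ∫ (3x)^2 dx = 9·(2π^3/3); ∫ 2·3·(6)·x dx = 0 (odd integrand); ∫ 6^2 dx = 36·2π.
So (1/(2π)) ∫_{-π}^{π} (3x + 6)^2 dx = 9π^2/3 + 36 = 3π^2 + 36.
Parseval ⇒ Σ |c_n|^2 = 3π^2 + 36.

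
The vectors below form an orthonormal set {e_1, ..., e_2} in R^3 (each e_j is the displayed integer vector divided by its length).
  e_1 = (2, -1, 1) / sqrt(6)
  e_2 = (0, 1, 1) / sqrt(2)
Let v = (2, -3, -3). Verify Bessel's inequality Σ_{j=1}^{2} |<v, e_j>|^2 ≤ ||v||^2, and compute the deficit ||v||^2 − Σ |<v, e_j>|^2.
Σ |<v, e_j>|^2 = 62/3; ||v||^2 = 22; deficit = 4/3

Write each e_j = u_j / sqrt(<u_j, u_j>) where u_j is the displayed integer vector. Then <v, e_j> = <v, u_j> / sqrt(<u_j, u_j>), so |<v, e_j>|^2 = <v, u_j>^2 / <u_j, u_j>.
Coefficients: <v, e_1> = 4/sqrt(6), <v, e_2> = -6/sqrt(2).
Square and sum: Σ |<v, e_j>|^2 = 62/3.
Compute ||v||^2 = v·v = 22.
Deficit = 22 − 62/3 = 4/3 ≥ 0, confirming Bessel's inequality. (The deficit equals ||v − Σ <v,e_j> e_j||^2, the squared distance from v to span{e_j}.)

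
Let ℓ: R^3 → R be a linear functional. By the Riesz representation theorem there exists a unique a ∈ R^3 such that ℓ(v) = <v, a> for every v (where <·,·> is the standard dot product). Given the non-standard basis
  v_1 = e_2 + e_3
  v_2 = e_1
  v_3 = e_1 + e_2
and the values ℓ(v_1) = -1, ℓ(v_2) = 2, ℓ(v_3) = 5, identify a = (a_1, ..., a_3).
a = (2, 3, -4)

Write a = (a_1, ..., a_3) in the standard basis. For each basis vector v_i, ℓ(v_i) = <v_i, a> is a linear equation in the a_j's. Collect the n equations into a matrix system V a = ℓ, where row i of V is v_i (expressed in the standard basis). Since V is invertible (lower-triangular with 1s on the diagonal, up to permutation), solve by back-substitution:
  V =
[[0, 1, 1],
 [1, 0, 0],
 [1, 1, 0]]
  V a = (-1, 2, 5)
Solving gives a = (2, 3, -4).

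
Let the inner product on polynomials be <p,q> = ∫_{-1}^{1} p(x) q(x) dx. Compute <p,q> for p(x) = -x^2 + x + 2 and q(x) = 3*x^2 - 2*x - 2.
<p,q> = -26/5

Expand the product: p(x)·q(x) = -3*x^4 + 5*x^3 + 6*x^2 - 6*x - 4.
∫_{-1}^{1} of each monomial x^k gives [2/(k+1) if k even, 0 if k odd]. Integrating term-by-term (or equivalently evaluating the antiderivative F(x) = -3*x^5/5 + 5*x^4/4 + 2*x^3 - 3*x^2 - 4*x at the endpoints):
  F(1) − F(−1) = -87/20 − (17/20) = -26/5.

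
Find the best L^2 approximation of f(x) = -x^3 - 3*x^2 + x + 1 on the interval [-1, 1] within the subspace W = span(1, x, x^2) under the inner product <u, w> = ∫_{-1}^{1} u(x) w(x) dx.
g(x) = -3*x^2 + 2*x/5 + 1

The best approximation g ∈ W is the orthogonal projection of f onto W. Writing g = a_0 + a_1 x + a_2 x^2, the coefficients solve the normal equations G · a = b where
  G_{ij} = <φ_i, φ_j> and b_i = <f, φ_i>, with φ_0 = 1, φ_1 = x, φ_2 = x^2.
G =
  [2, 0, 2/3]
  [0, 2/3, 0]
  [2/3, 0, 2/5],
b = (0, 4/15, -8/15).
Solving gives a_0 = 1, a_1 = 2/5, a_2 = -3, so
  g(x) = -3*x^2 + 2*x/5 + 1.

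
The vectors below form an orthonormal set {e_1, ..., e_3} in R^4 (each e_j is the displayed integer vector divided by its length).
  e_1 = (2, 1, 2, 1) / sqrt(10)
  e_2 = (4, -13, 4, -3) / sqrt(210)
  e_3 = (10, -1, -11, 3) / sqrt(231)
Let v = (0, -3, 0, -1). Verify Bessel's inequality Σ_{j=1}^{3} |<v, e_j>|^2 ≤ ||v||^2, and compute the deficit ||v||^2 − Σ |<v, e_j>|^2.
Σ |<v, e_j>|^2 = 10; ||v||^2 = 10; deficit = 0

Write each e_j = u_j / sqrt(<u_j, u_j>) where u_j is the displayed integer vector. Then <v, e_j> = <v, u_j> / sqrt(<u_j, u_j>), so |<v, e_j>|^2 = <v, u_j>^2 / <u_j, u_j>.
Coefficients: <v, e_1> = -4/sqrt(10), <v, e_2> = 42/sqrt(210), <v, e_3> = 0/sqrt(231).
Square and sum: Σ |<v, e_j>|^2 = 10.
Compute ||v||^2 = v·v = 10.
Deficit = 10 − 10 = 0 ≥ 0, confirming Bessel's inequality. (The deficit equals ||v − Σ <v,e_j> e_j||^2, the squared distance from v to span{e_j}.)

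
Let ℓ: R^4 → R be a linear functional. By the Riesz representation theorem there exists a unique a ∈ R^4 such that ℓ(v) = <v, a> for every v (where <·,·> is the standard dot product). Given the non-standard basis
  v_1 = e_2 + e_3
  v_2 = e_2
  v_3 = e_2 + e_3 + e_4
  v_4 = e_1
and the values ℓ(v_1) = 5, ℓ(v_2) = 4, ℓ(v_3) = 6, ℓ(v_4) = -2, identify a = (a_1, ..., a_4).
a = (-2, 4, 1, 1)

Write a = (a_1, ..., a_4) in the standard basis. For each basis vector v_i, ℓ(v_i) = <v_i, a> is a linear equation in the a_j's. Collect the n equations into a matrix system V a = ℓ, where row i of V is v_i (expressed in the standard basis). Since V is invertible (lower-triangular with 1s on the diagonal, up to permutation), solve by back-substitution:
  V =
[[0, 1, 1, 0],
 [0, 1, 0, 0],
 [0, 1, 1, 1],
 [1, 0, 0, 0]]
  V a = (5, 4, 6, -2)
Solving gives a = (-2, 4, 1, 1).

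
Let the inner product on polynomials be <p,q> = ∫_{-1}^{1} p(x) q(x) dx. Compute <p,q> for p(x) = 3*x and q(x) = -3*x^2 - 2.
<p,q> = 0

Expand the product: p(x)·q(x) = -9*x^3 - 6*x.
∫_{-1}^{1} of each monomial x^k gives [2/(k+1) if k even, 0 if k odd]. Integrating term-by-term (or equivalently evaluating the antiderivative F(x) = -9*x^4/4 - 3*x^2 at the endpoints):
  F(1) − F(−1) = -21/4 − (-21/4) = 0.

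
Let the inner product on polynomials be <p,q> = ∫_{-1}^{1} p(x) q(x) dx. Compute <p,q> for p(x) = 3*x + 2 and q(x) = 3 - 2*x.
<p,q> = 8

Expand the product: p(x)·q(x) = -6*x^2 + 5*x + 6.
∫_{-1}^{1} of each monomial x^k gives [2/(k+1) if k even, 0 if k odd]. Integrating term-by-term (or equivalently evaluating the antiderivative F(x) = -2*x^3 + 5*x^2/2 + 6*x at the endpoints):
  F(1) − F(−1) = 13/2 − (-3/2) = 8.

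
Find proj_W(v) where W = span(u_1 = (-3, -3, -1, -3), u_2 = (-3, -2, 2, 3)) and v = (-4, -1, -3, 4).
proj_W(v) = (-459/178, -325/178, 249/178, 345/178)

Set up U = [u_1 | ... | u_2] ∈ R^(4×2). The projector onto W = col(U) is P = U (U^T U)^(-1) U^T.
Compute U^T U =
  [28, 4]
  [4, 26],
and U^T v = (6, 20).
Solve U^T U · c = U^T v for the coefficients: c = (19/178, 67/89). The projection is proj_W(v) = U c.
Check: (v - proj_W(v)) · u_1 = 0  (should be 0).
Check: (v - proj_W(v)) · u_2 = 0  (should be 0).
Result: proj_W(v) = (-459/178, -325/178, 249/178, 345/178).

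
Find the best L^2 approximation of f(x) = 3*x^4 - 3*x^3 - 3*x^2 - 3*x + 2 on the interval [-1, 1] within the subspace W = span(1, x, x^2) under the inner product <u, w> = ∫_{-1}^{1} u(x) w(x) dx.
g(x) = -3*x^2/7 - 24*x/5 + 61/35

The best approximation g ∈ W is the orthogonal projection of f onto W. Writing g = a_0 + a_1 x + a_2 x^2, the coefficients solve the normal equations G · a = b where
  G_{ij} = <φ_i, φ_j> and b_i = <f, φ_i>, with φ_0 = 1, φ_1 = x, φ_2 = x^2.
G =
  [2, 0, 2/3]
  [0, 2/3, 0]
  [2/3, 0, 2/5],
b = (16/5, -16/5, 104/105).
Solving gives a_0 = 61/35, a_1 = -24/5, a_2 = -3/7, so
  g(x) = -3*x^2/7 - 24*x/5 + 61/35.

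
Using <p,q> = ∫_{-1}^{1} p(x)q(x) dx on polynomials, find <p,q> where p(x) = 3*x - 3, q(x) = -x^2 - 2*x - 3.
<p,q> = 16

Expand the product: p(x)·q(x) = -3*x^3 - 3*x^2 - 3*x + 9.
∫_{-1}^{1} of each monomial x^k gives [2/(k+1) if k even, 0 if k odd]. Integrating term-by-term (or equivalently evaluating the antiderivative F(x) = -3*x^4/4 - x^3 - 3*x^2/2 + 9*x at the endpoints):
  F(1) − F(−1) = 23/4 − (-41/4) = 16.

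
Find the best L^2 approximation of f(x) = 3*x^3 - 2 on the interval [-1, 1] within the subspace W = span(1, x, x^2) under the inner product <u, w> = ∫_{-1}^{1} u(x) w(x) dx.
g(x) = 9*x/5 - 2

The best approximation g ∈ W is the orthogonal projection of f onto W. Writing g = a_0 + a_1 x + a_2 x^2, the coefficients solve the normal equations G · a = b where
  G_{ij} = <φ_i, φ_j> and b_i = <f, φ_i>, with φ_0 = 1, φ_1 = x, φ_2 = x^2.
G =
  [2, 0, 2/3]
  [0, 2/3, 0]
  [2/3, 0, 2/5],
b = (-4, 6/5, -4/3).
Solving gives a_0 = -2, a_1 = 9/5, a_2 = 0, so
  g(x) = 9*x/5 - 2.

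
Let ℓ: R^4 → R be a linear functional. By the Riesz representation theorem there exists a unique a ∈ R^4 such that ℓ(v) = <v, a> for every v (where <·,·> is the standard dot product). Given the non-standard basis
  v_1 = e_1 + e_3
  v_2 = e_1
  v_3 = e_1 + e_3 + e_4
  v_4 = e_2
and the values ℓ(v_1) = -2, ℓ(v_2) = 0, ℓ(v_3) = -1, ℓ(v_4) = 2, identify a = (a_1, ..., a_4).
a = (0, 2, -2, 1)

Write a = (a_1, ..., a_4) in the standard basis. For each basis vector v_i, ℓ(v_i) = <v_i, a> is a linear equation in the a_j's. Collect the n equations into a matrix system V a = ℓ, where row i of V is v_i (expressed in the standard basis). Since V is invertible (lower-triangular with 1s on the diagonal, up to permutation), solve by back-substitution:
  V =
[[1, 0, 1, 0],
 [1, 0, 0, 0],
 [1, 0, 1, 1],
 [0, 1, 0, 0]]
  V a = (-2, 0, -1, 2)
Solving gives a = (0, 2, -2, 1).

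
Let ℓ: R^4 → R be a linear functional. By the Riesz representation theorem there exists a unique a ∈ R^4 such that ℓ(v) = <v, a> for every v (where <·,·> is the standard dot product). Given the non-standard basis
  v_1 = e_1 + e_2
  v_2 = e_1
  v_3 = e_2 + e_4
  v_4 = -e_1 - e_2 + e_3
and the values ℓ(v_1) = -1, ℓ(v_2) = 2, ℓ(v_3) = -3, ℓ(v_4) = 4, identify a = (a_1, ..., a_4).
a = (2, -3, 3, 0)

Write a = (a_1, ..., a_4) in the standard basis. For each basis vector v_i, ℓ(v_i) = <v_i, a> is a linear equation in the a_j's. Collect the n equations into a matrix system V a = ℓ, where row i of V is v_i (expressed in the standard basis). Since V is invertible (lower-triangular with 1s on the diagonal, up to permutation), solve by back-substitution:
  V =
[[1, 1, 0, 0],
 [1, 0, 0, 0],
 [0, 1, 0, 1],
 [-1, -1, 1, 0]]
  V a = (-1, 2, -3, 4)
Solving gives a = (2, -3, 3, 0).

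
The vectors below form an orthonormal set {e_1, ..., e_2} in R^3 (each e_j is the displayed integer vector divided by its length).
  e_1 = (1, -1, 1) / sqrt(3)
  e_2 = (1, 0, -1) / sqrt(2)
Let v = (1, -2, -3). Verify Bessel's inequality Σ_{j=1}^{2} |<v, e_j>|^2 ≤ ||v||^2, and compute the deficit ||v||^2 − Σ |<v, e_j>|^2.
Σ |<v, e_j>|^2 = 8; ||v||^2 = 14; deficit = 6

Write each e_j = u_j / sqrt(<u_j, u_j>) where u_j is the displayed integer vector. Then <v, e_j> = <v, u_j> / sqrt(<u_j, u_j>), so |<v, e_j>|^2 = <v, u_j>^2 / <u_j, u_j>.
Coefficients: <v, e_1> = 0/sqrt(3), <v, e_2> = 4/sqrt(2).
Square and sum: Σ |<v, e_j>|^2 = 8.
Compute ||v||^2 = v·v = 14.
Deficit = 14 − 8 = 6 ≥ 0, confirming Bessel's inequality. (The deficit equals ||v − Σ <v,e_j> e_j||^2, the squared distance from v to span{e_j}.)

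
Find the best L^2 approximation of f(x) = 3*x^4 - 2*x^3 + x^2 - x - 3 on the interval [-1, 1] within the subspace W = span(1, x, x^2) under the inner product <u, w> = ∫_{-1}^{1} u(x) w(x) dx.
g(x) = 25*x^2/7 - 11*x/5 - 114/35

The best approximation g ∈ W is the orthogonal projection of f onto W. Writing g = a_0 + a_1 x + a_2 x^2, the coefficients solve the normal equations G · a = b where
  G_{ij} = <φ_i, φ_j> and b_i = <f, φ_i>, with φ_0 = 1, φ_1 = x, φ_2 = x^2.
G =
  [2, 0, 2/3]
  [0, 2/3, 0]
  [2/3, 0, 2/5],
b = (-62/15, -22/15, -26/35).
Solving gives a_0 = -114/35, a_1 = -11/5, a_2 = 25/7, so
  g(x) = 25*x^2/7 - 11*x/5 - 114/35.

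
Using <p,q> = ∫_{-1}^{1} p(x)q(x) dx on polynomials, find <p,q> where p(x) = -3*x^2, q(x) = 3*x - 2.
<p,q> = 4

Expand the product: p(x)·q(x) = -9*x^3 + 6*x^2.
∫_{-1}^{1} of each monomial x^k gives [2/(k+1) if k even, 0 if k odd]. Integrating term-by-term (or equivalently evaluating the antiderivative F(x) = -9*x^4/4 + 2*x^3 at the endpoints):
  F(1) − F(−1) = -1/4 − (-17/4) = 4.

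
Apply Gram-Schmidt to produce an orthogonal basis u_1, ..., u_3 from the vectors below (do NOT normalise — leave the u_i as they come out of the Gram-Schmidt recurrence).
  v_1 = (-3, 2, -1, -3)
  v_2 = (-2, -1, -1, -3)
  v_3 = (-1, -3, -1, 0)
Orthogonal basis:
  u_1 = (-3, 2, -1, -3)
  u_2 = (-4/23, -51/23, -9/23, -27/23)
  u_3 = (-159/149, -53/149, -97/149, 156/149)

Apply the Gram-Schmidt recurrence
  u_1 = v_1
  u_i = v_i − Σ_{j<i} ((v_i · u_j) / (u_j · u_j)) · u_j.

Step by step this gives:
  u_1 = (-3, 2, -1, -3)
  u_2 = (-4/23, -51/23, -9/23, -27/23)
  u_3 = (-159/149, -53/149, -97/149, 156/149)

Orthogonality check:
  u_2 · u_1 = 0 (should be 0)
  u_3 · u_1 = 0 (should be 0)
  u_3 · u_2 = 0 (should be 0)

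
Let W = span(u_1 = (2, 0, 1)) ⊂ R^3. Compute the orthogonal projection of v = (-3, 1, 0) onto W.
proj_W(v) = (-12/5, 0, -6/5)

Set up U = [u_1 | ... | u_1] ∈ R^(3×1). The projector onto W = col(U) is P = U (U^T U)^(-1) U^T.
Compute U^T U =
  [5],
and U^T v = (-6).
Solve U^T U · c = U^T v for the coefficients: c = (-6/5). The projection is proj_W(v) = U c.
Check: (v - proj_W(v)) · u_1 = 0  (should be 0).
Result: proj_W(v) = (-12/5, 0, -6/5).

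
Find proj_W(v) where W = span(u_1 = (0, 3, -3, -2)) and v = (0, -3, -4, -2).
proj_W(v) = (0, 21/22, -21/22, -7/11)

Set up U = [u_1 | ... | u_1] ∈ R^(4×1). The projector onto W = col(U) is P = U (U^T U)^(-1) U^T.
Compute U^T U =
  [22],
and U^T v = (7).
Solve U^T U · c = U^T v for the coefficients: c = (7/22). The projection is proj_W(v) = U c.
Check: (v - proj_W(v)) · u_1 = 0  (should be 0).
Result: proj_W(v) = (0, 21/22, -21/22, -7/11).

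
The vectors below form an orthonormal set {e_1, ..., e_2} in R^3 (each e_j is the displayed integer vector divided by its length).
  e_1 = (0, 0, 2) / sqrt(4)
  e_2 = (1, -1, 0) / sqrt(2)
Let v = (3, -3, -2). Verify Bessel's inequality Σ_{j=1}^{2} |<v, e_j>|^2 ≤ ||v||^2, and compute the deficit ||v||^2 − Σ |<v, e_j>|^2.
Σ |<v, e_j>|^2 = 22; ||v||^2 = 22; deficit = 0

Write each e_j = u_j / sqrt(<u_j, u_j>) where u_j is the displayed integer vector. Then <v, e_j> = <v, u_j> / sqrt(<u_j, u_j>), so |<v, e_j>|^2 = <v, u_j>^2 / <u_j, u_j>.
Coefficients: <v, e_1> = -4/sqrt(4), <v, e_2> = 6/sqrt(2).
Square and sum: Σ |<v, e_j>|^2 = 22.
Compute ||v||^2 = v·v = 22.
Deficit = 22 − 22 = 0 ≥ 0, confirming Bessel's inequality. (The deficit equals ||v − Σ <v,e_j> e_j||^2, the squared distance from v to span{e_j}.)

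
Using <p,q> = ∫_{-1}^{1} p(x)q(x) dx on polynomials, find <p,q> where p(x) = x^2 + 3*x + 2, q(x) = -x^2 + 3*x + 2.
<p,q> = 68/5

Expand the product: p(x)·q(x) = -x^4 + 9*x^2 + 12*x + 4.
∫_{-1}^{1} of each monomial x^k gives [2/(k+1) if k even, 0 if k odd]. Integrating term-by-term (or equivalently evaluating the antiderivative F(x) = -x^5/5 + 3*x^3 + 6*x^2 + 4*x at the endpoints):
  F(1) − F(−1) = 64/5 − (-4/5) = 68/5.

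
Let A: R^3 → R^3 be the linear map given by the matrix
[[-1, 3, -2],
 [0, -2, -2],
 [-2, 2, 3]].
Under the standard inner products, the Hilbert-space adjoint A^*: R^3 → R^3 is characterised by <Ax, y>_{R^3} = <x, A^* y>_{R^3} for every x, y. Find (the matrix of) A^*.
A^* = A^T =
[[-1, 0, -2],
 [3, -2, 2],
 [-2, -2, 3]]

For real matrices with standard dot products, the defining identity <Ax, y> = <x, A^* y> gives (Ax)^T y = x^T (A^*) y, i.e. x^T A^T y = x^T (A^*) y. Since this holds for all x, y, we must have A^* = A^T. Therefore
A^* =
[[-1, 0, -2],
 [3, -2, 2],
 [-2, -2, 3]].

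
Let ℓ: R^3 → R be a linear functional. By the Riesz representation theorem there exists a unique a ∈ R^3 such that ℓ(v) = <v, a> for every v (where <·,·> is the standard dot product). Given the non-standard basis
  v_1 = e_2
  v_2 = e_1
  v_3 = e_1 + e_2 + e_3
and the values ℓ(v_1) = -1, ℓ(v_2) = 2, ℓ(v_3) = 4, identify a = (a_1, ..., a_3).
a = (2, -1, 3)

Write a = (a_1, ..., a_3) in the standard basis. For each basis vector v_i, ℓ(v_i) = <v_i, a> is a linear equation in the a_j's. Collect the n equations into a matrix system V a = ℓ, where row i of V is v_i (expressed in the standard basis). Since V is invertible (lower-triangular with 1s on the diagonal, up to permutation), solve by back-substitution:
  V =
[[0, 1, 0],
 [1, 0, 0],
 [1, 1, 1]]
  V a = (-1, 2, 4)
Solving gives a = (2, -1, 3).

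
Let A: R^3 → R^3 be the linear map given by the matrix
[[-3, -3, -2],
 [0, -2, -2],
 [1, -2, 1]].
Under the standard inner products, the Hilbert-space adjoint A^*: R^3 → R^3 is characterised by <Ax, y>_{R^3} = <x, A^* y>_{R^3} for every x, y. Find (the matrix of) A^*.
A^* = A^T =
[[-3, 0, 1],
 [-3, -2, -2],
 [-2, -2, 1]]

For real matrices with standard dot products, the defining identity <Ax, y> = <x, A^* y> gives (Ax)^T y = x^T (A^*) y, i.e. x^T A^T y = x^T (A^*) y. Since this holds for all x, y, we must have A^* = A^T. Therefore
A^* =
[[-3, 0, 1],
 [-3, -2, -2],
 [-2, -2, 1]].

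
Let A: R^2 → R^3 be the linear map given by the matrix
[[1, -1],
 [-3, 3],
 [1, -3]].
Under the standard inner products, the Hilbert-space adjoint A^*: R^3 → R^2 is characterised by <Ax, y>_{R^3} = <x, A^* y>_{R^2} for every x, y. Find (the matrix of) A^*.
A^* = A^T =
[[1, -3, 1],
 [-1, 3, -3]]

For real matrices with standard dot products, the defining identity <Ax, y> = <x, A^* y> gives (Ax)^T y = x^T (A^*) y, i.e. x^T A^T y = x^T (A^*) y. Since this holds for all x, y, we must have A^* = A^T. Therefore
A^* =
[[1, -3, 1],
 [-1, 3, -3]].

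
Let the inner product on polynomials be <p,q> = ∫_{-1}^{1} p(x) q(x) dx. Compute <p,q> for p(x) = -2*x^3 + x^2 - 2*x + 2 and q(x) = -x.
<p,q> = 32/15

Expand the product: p(x)·q(x) = 2*x^4 - x^3 + 2*x^2 - 2*x.
∫_{-1}^{1} of each monomial x^k gives [2/(k+1) if k even, 0 if k odd]. Integrating term-by-term (or equivalently evaluating the antiderivative F(x) = 2*x^5/5 - x^4/4 + 2*x^3/3 - x^2 at the endpoints):
  F(1) − F(−1) = -11/60 − (-139/60) = 32/15.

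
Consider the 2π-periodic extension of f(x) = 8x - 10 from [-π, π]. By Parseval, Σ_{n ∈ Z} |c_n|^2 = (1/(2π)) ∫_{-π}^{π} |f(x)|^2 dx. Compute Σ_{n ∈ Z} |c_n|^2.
Σ |c_n|^2 = 64π^2/3 + 100

Expand and integrate term by term over [-π, π]:
  ∫ (8x)^2 dx = 64·(2π^3/3); ∫ 2·8·(-10)·x dx = 0 (odd integrand); ∫ (-10)^2 dx = 100·2π.
So (1/(2π)) ∫_{-π}^{π} (8x - 10)^2 dx = 64π^2/3 + 100 = 64π^2/3 + 100.
Parseval ⇒ Σ |c_n|^2 = 64π^2/3 + 100.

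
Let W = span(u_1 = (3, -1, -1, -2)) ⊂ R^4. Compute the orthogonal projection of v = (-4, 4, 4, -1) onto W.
proj_W(v) = (-18/5, 6/5, 6/5, 12/5)

Set up U = [u_1 | ... | u_1] ∈ R^(4×1). The projector onto W = col(U) is P = U (U^T U)^(-1) U^T.
Compute U^T U =
  [15],
and U^T v = (-18).
Solve U^T U · c = U^T v for the coefficients: c = (-6/5). The projection is proj_W(v) = U c.
Check: (v - proj_W(v)) · u_1 = 0  (should be 0).
Result: proj_W(v) = (-18/5, 6/5, 6/5, 12/5).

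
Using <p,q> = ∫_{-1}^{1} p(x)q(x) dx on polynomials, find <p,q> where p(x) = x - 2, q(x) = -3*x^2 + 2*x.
<p,q> = 16/3

Expand the product: p(x)·q(x) = -3*x^3 + 8*x^2 - 4*x.
∫_{-1}^{1} of each monomial x^k gives [2/(k+1) if k even, 0 if k odd]. Integrating term-by-term (or equivalently evaluating the antiderivative F(x) = -3*x^4/4 + 8*x^3/3 - 2*x^2 at the endpoints):
  F(1) − F(−1) = -1/12 − (-65/12) = 16/3.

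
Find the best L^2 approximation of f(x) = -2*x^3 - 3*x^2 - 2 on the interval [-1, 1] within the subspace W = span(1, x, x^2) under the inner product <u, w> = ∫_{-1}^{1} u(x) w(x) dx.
g(x) = -3*x^2 - 6*x/5 - 2

The best approximation g ∈ W is the orthogonal projection of f onto W. Writing g = a_0 + a_1 x + a_2 x^2, the coefficients solve the normal equations G · a = b where
  G_{ij} = <φ_i, φ_j> and b_i = <f, φ_i>, with φ_0 = 1, φ_1 = x, φ_2 = x^2.
G =
  [2, 0, 2/3]
  [0, 2/3, 0]
  [2/3, 0, 2/5],
b = (-6, -4/5, -38/15).
Solving gives a_0 = -2, a_1 = -6/5, a_2 = -3, so
  g(x) = -3*x^2 - 6*x/5 - 2.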